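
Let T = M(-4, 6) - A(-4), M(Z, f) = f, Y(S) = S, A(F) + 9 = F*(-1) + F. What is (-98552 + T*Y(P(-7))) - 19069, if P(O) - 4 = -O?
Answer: -117456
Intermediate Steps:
A(F) = -9 (A(F) = -9 + (F*(-1) + F) = -9 + (-F + F) = -9 + 0 = -9)
P(O) = 4 - O
T = 15 (T = 6 - 1*(-9) = 6 + 9 = 15)
(-98552 + T*Y(P(-7))) - 19069 = (-98552 + 15*(4 - 1*(-7))) - 19069 = (-98552 + 15*(4 + 7)) - 19069 = (-98552 + 15*11) - 19069 = (-98552 + 165) - 19069 = -98387 - 19069 = -117456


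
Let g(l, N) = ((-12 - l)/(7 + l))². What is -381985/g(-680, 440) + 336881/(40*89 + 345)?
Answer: -675461863886481/1742504720 ≈ -3.8764e+5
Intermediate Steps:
g(l, N) = (-12 - l)²/(7 + l)² (g(l, N) = ((-12 - l)/(7 + l))² = (-12 - l)²/(7 + l)²)
-381985/g(-680, 440) + 336881/(40*89 + 345) = -381985*(7 - 680)²/(12 - 680)² + 336881/(40*89 + 345) = -381985/((-668)²/(-673)²) + 336881/(3560 + 345) = -381985/((1/452929)*446224) + 336881/3905 = -381985/446224/452929 + 336881*(1/3905) = -381985*452929/446224 + 336881/3905 = -173012084065/446224 + 336881/3905 = -675461863886481/1742504720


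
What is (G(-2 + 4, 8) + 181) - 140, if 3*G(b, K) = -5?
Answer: 118/3 ≈ 39.333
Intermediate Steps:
G(b, K) = -5/3 (G(b, K) = (⅓)*(-5) = -5/3)
(G(-2 + 4, 8) + 181) - 140 = (-5/3 + 181) - 140 = 538/3 - 140 = 118/3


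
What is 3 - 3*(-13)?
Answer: 42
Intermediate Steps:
3 - 3*(-13) = 3 + 39 = 42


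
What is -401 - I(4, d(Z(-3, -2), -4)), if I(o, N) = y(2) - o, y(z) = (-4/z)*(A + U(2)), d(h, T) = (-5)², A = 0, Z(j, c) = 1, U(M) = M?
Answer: -393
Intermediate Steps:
d(h, T) = 25
y(z) = -8/z (y(z) = (-4/z)*(0 + 2) = -4/z*2 = -8/z)
I(o, N) = -4 - o (I(o, N) = -8/2 - o = -8*½ - o = -4 - o)
-401 - I(4, d(Z(-3, -2), -4)) = -401 - (-4 - 1*4) = -401 - (-4 - 4) = -401 - 1*(-8) = -401 + 8 = -393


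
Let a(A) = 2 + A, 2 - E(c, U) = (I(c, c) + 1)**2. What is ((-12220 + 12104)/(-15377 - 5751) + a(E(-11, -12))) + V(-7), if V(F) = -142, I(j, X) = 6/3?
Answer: -776425/5282 ≈ -146.99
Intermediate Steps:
I(j, X) = 2 (I(j, X) = 6*(1/3) = 2)
E(c, U) = -7 (E(c, U) = 2 - (2 + 1)**2 = 2 - 1*3**2 = 2 - 1*9 = 2 - 9 = -7)
((-12220 + 12104)/(-15377 - 5751) + a(E(-11, -12))) + V(-7) = ((-12220 + 12104)/(-15377 - 5751) + (2 - 7)) - 142 = (-116/(-21128) - 5) - 142 = (-116*(-1/21128) - 5) - 142 = (29/5282 - 5) - 142 = -26381/5282 - 142 = -776425/5282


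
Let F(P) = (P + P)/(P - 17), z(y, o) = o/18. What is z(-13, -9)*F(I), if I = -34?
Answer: -⅔ ≈ -0.66667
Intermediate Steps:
z(y, o) = o/18 (z(y, o) = o*(1/18) = o/18)
F(P) = 2*P/(-17 + P) (F(P) = (2*P)/(-17 + P) = 2*P/(-17 + P))
z(-13, -9)*F(I) = ((1/18)*(-9))*(2*(-34)/(-17 - 34)) = -(-34)/(-51) = -(-34)*(-1)/51 = -½*4/3 = -⅔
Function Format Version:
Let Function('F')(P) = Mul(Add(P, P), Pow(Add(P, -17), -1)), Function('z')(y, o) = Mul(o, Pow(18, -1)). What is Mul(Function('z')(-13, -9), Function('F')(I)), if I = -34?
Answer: Rational(-2, 3) ≈ -0.66667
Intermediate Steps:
Function('z')(y, o) = Mul(Rational(1, 18), o) (Function('z')(y, o) = Mul(o, Rational(1, 18)) = Mul(Rational(1, 18), o))
Function('F')(P) = Mul(2, P, Pow(Add(-17, P), -1)) (Function('F')(P) = Mul(Mul(2, P), Pow(Add(-17, P), -1)) = Mul(2, P, Pow(Add(-17, P), -1)))
Mul(Function('z')(-13, -9), Function('F')(I)) = Mul(Mul(Rational(1, 18), -9), Mul(2, -34, Pow(Add(-17, -34), -1))) = Mul(Rational(-1, 2), Mul(2, -34, Pow(-51, -1))) = Mul(Rational(-1, 2), Mul(2, -34, Rational(-1, 51))) = Mul(Rational(-1, 2), Rational(4, 3)) = Rational(-2, 3)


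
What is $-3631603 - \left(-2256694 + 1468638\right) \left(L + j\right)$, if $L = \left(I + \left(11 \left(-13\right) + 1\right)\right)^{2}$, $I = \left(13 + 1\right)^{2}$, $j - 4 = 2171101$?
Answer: $1713246661573$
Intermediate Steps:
$j = 2171105$ ($j = 4 + 2171101 = 2171105$)
$I = 196$ ($I = 14^{2} = 196$)
$L = 2916$ ($L = \left(196 + \left(11 \left(-13\right) + 1\right)\right)^{2} = \left(196 + \left(-143 + 1\right)\right)^{2} = \left(196 - 142\right)^{2} = 54^{2} = 2916$)
$-3631603 - \left(-2256694 + 1468638\right) \left(L + j\right) = -3631603 - \left(-2256694 + 1468638\right) \left(2916 + 2171105\right) = -3631603 - \left(-788056\right) 2174021 = -3631603 - -1713250293176 = -3631603 + 1713250293176 = 1713246661573$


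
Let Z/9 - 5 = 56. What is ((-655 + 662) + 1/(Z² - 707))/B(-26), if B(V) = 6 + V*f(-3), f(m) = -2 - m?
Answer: -2104859/6013880 ≈ -0.35000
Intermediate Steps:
Z = 549 (Z = 45 + 9*56 = 45 + 504 = 549)
B(V) = 6 + V (B(V) = 6 + V*(-2 - 1*(-3)) = 6 + V*(-2 + 3) = 6 + V*1 = 6 + V)
((-655 + 662) + 1/(Z² - 707))/B(-26) = ((-655 + 662) + 1/(549² - 707))/(6 - 26) = (7 + 1/(301401 - 707))/(-20) = (7 + 1/300694)*(-1/20) = (2104859/300694)*(-1/20) = -2104859/6013880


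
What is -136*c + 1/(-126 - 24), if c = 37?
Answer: -754801/150 ≈ -5032.0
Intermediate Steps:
-136*c + 1/(-126 - 24) = -136*37 + 1/(-126 - 24) = -5032 + 1/(-150) = -5032 - 1/150 = -754801/150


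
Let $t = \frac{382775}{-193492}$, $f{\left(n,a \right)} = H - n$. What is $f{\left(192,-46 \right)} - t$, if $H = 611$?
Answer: $\frac{1335343}{3172} \approx 420.98$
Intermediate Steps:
$f{\left(n,a \right)} = 611 - n$
$t = - \frac{6275}{3172}$ ($t = 382775 \left(- \frac{1}{193492}\right) = - \frac{6275}{3172} \approx -1.9782$)
$f{\left(192,-46 \right)} - t = \left(611 - 192\right) - - \frac{6275}{3172} = \left(611 - 192\right) + \frac{6275}{3172} = 419 + \frac{6275}{3172} = \frac{1335343}{3172}$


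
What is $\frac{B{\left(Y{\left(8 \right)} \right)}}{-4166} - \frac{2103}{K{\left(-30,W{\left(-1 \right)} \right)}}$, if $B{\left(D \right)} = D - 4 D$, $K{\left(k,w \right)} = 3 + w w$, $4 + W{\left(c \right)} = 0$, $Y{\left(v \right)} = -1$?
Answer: $- \frac{8761155}{79154} \approx -110.68$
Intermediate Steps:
$W{\left(c \right)} = -4$ ($W{\left(c \right)} = -4 + 0 = -4$)
$K{\left(k,w \right)} = 3 + w^{2}$
$B{\left(D \right)} = - 3 D$
$\frac{B{\left(Y{\left(8 \right)} \right)}}{-4166} - \frac{2103}{K{\left(-30,W{\left(-1 \right)} \right)}} = \frac{\left(-3\right) \left(-1\right)}{-4166} - \frac{2103}{3 + \left(-4\right)^{2}} = 3 \left(- \frac{1}{4166}\right) - \frac{2103}{3 + 16} = - \frac{3}{4166} - \frac{2103}{19} = - \frac{8761155}{79154}$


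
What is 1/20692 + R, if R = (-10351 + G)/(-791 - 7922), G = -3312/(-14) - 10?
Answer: 209503389/180289396 ≈ 1.1620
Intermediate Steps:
G = 1586/7 (G = -3312*(-1)/14 - 10 = -46*(-36/7) - 10 = 1656/7 - 10 = 1586/7 ≈ 226.57)
R = 70871/60991 (R = (-10351 + 1586/7)/(-791 - 7922) = -70871/7/(-8713) = -70871/7*(-1/8713) = 70871/60991 ≈ 1.1620)
1/20692 + R = 1/20692 + 70871/60991 = 209503389/180289396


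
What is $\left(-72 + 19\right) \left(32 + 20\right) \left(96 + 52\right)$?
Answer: $-407888$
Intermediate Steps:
$\left(-72 + 19\right) \left(32 + 20\right) \left(96 + 52\right) = \left(-53\right) 52 \cdot 148 = \left(-2756\right) 148 = -407888$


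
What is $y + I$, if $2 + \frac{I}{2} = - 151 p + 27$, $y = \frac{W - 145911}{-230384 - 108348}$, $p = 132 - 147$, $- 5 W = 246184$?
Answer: $\frac{7757938539}{1693660} \approx 4580.6$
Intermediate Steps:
$W = - \frac{246184}{5}$ ($W = \left(- \frac{1}{5}\right) 246184 = - \frac{246184}{5} \approx -49237.0$)
$p = -15$ ($p = 132 - 147 = -15$)
$y = \frac{975739}{1693660}$ ($y = \frac{- \frac{246184}{5} - 145911}{-230384 - 108348} = - \frac{975739}{5 \left(-338732\right)} = \left(- \frac{975739}{5}\right) \left(- \frac{1}{338732}\right) = \frac{975739}{1693660} \approx 0.57611$)
$I = 4580$ ($I = -4 + 2 \left(\left(-151\right) \left(-15\right) + 27\right) = -4 + 2 \left(2265 + 27\right) = -4 + 2 \cdot 2292 = -4 + 4584 = 4580$)
$y + I = \frac{975739}{1693660} + 4580 = \frac{7757938539}{1693660}$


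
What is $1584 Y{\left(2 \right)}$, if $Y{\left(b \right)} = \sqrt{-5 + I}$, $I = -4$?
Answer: $4752 i \approx 4752.0 i$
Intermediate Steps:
$Y{\left(b \right)} = 3 i$ ($Y{\left(b \right)} = \sqrt{-5 - 4} = \sqrt{-9} = 3 i$)
$1584 Y{\left(2 \right)} = 1584 \cdot 3 i = 4752 i$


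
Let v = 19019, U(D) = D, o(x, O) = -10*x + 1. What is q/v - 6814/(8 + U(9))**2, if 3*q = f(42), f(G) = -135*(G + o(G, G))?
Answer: -9591737/422807 ≈ -22.686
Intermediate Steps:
o(x, O) = 1 - 10*x
f(G) = -135 + 1215*G (f(G) = -135*(G + (1 - 10*G)) = -135*(1 - 9*G) = -135 + 1215*G)
q = 16965 (q = (-135 + 1215*42)/3 = (-135 + 51030)/3 = (1/3)*50895 = 16965)
q/v - 6814/(8 + U(9))**2 = 16965/19019 - 6814/(8 + 9)**2 = 16965*(1/19019) - 6814/(17**2) = 1305/1463 - 6814/289 = -9591737/422807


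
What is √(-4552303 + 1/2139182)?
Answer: I*√20831792069957933390/2139182 ≈ 2133.6*I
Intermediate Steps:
√(-4552303 + 1/2139182) = √(-9738204636145/2139182) = I*√20831792069957933390/2139182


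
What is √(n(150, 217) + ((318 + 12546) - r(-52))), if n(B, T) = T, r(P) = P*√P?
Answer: √(13081 + 104*I*√13) ≈ 114.38 + 1.639*I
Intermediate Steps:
r(P) = P^(3/2)
√(n(150, 217) + ((318 + 12546) - r(-52))) = √(217 + ((318 + 12546) - (-52)^(3/2))) = √(217 + (12864 - (-104)*I*√13)) = √(217 + (12864 + 104*I*√13)) = √(13081 + 104*I*√13)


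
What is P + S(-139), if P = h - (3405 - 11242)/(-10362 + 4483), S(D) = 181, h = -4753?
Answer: -26886625/5879 ≈ -4573.3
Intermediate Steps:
P = -27950724/5879 (P = -4753 - (3405 - 11242)/(-10362 + 4483) = -4753 - (-7837)/(-5879) = -4753 - (-7837)*(-1)/5879 = -4753 - 1*7837/5879 = -4753 - 7837/5879 = -27950724/5879 ≈ -4754.3)
P + S(-139) = -27950724/5879 + 181 = -26886625/5879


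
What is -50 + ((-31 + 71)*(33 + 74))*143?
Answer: 611990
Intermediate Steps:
-50 + ((-31 + 71)*(33 + 74))*143 = -50 + (40*107)*143 = -50 + 4280*143 = -50 + 612040 = 611990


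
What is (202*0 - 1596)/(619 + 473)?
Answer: -19/13 ≈ -1.4615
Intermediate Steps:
(202*0 - 1596)/(619 + 473) = (0 - 1596)/1092 = -1596*1/1092 = -19/13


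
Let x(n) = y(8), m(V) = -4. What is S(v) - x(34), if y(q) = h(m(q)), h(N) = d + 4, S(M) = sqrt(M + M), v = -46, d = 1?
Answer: -5 + 2*I*sqrt(23) ≈ -5.0 + 9.5917*I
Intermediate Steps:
S(M) = sqrt(2)*sqrt(M) (S(M) = sqrt(2*M) = sqrt(2)*sqrt(M))
h(N) = 5 (h(N) = 1 + 4 = 5)
y(q) = 5
x(n) = 5
S(v) - x(34) = sqrt(2)*sqrt(-46) - 1*5 = sqrt(2)*(I*sqrt(46)) - 5 = 2*I*sqrt(23) - 5 = -5 + 2*I*sqrt(23)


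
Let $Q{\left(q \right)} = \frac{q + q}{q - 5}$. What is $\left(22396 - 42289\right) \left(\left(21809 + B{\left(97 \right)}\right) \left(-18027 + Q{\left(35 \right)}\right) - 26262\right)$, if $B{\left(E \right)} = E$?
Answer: $7855240616730$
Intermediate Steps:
$Q{\left(q \right)} = \frac{2 q}{-5 + q}$
$\left(22396 - 42289\right) \left(\left(21809 + B{\left(97 \right)}\right) \left(-18027 + Q{\left(35 \right)}\right) - 26262\right) = \left(22396 - 42289\right) \left(\left(21809 + 97\right) \left(-18027 + 2 \cdot 35 \frac{1}{-5 + 35}\right) - 26262\right) = - 19893 \left(21906 \left(-18027 + 2 \cdot 35 \cdot \frac{1}{30}\right) - 26262\right) = - 19893 \left(21906 \left(-18027 + \frac{7}{3}\right) - 26262\right) = - 19893 \left(21906 \left(- \frac{54074}{3}\right) - 26262\right) = - 19893 \left(-394848348 - 26262\right) = \left(-19893\right) \left(-394874610\right) = 7855240616730$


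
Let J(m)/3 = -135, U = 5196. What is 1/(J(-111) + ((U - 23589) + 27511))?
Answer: 1/8713 ≈ 0.00011477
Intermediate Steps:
J(m) = -405 (J(m) = 3*(-135) = -405)
1/(J(-111) + ((U - 23589) + 27511)) = 1/(-405 + ((5196 - 23589) + 27511)) = 1/(-405 + (-18393 + 27511)) = 1/(-405 + 9118) = 1/8713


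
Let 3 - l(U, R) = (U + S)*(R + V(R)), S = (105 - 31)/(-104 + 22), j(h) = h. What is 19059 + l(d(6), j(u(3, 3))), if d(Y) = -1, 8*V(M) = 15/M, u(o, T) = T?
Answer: 3127299/164 ≈ 19069.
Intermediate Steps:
V(M) = 15/(8*M) (V(M) = (15/M)/8 = 15/(8*M))
S = -37/41 (S = 74/(-82) = 74*(-1/82) = -37/41 ≈ -0.90244)
l(U, R) = 3 - (-37/41 + U)*(R + 15/(8*R)) (l(U, R) = 3 - (U - 37/41)*(R + 15/(8*R)) = 3 - (-37/41 + U)*(R + 15/(8*R)))
19059 + l(d(6), j(u(3, 3))) = 19059 + (1/328)*(555 - 615*(-1) + 8*3*(123 + 37*3 - 41*3*(-1)))/3 = 19059 + (1/328)*(⅓)*(555 + 615 + 8*3*(123 + 111 + 123)) = 19059 + (1/328)*(⅓)*(555 + 615 + 8*3*357) = 19059 + (1/328)*(⅓)*(555 + 615 + 8568) = 19059 + (1/328)*(⅓)*9738 = 19059 + 1623/164 = 3127299/164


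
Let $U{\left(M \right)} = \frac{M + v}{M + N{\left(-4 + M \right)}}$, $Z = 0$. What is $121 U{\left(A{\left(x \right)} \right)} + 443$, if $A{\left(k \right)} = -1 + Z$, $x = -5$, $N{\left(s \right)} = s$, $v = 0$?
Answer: $\frac{2779}{6} \approx 463.17$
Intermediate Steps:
$A{\left(k \right)} = -1$ ($A{\left(k \right)} = -1 + 0 = -1$)
$U{\left(M \right)} = \frac{M}{-4 + 2 M}$ ($U{\left(M \right)} = \frac{M + 0}{M + \left(-4 + M\right)} = \frac{M}{-4 + 2 M}$)
$121 U{\left(A{\left(x \right)} \right)} + 443 = 121 \cdot \frac{1}{2} \left(-1\right) \frac{1}{-2 - 1} + 443 = 121 \cdot \frac{1}{2} \left(-1\right) \frac{1}{-3} + 443 = 121 \cdot \frac{1}{2} \left(-1\right) \left(- \frac{1}{3}\right) + 443 = 121 \cdot \frac{1}{6} + 443 = \frac{121}{6} + 443 = \frac{2779}{6}$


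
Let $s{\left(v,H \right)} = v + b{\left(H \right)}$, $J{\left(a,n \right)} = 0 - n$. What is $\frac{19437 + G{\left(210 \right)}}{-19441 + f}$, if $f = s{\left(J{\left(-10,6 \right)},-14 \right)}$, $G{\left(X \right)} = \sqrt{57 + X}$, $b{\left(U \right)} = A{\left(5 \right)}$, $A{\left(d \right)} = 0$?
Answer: $- \frac{19437}{19447} - \frac{\sqrt{267}}{19447} \approx -1.0003$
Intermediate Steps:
$b{\left(U \right)} = 0$
$J{\left(a,n \right)} = - n$
$s{\left(v,H \right)} = v$ ($s{\left(v,H \right)} = v + 0 = v$)
$f = -6$ ($f = \left(-1\right) 6 = -6$)
$\frac{19437 + G{\left(210 \right)}}{-19441 + f} = \frac{19437 + \sqrt{57 + 210}}{-19441 - 6} = \frac{19437 + \sqrt{267}}{-19447} = \left(19437 + \sqrt{267}\right) \left(- \frac{1}{19447}\right) = - \frac{19437}{19447} - \frac{\sqrt{267}}{19447}$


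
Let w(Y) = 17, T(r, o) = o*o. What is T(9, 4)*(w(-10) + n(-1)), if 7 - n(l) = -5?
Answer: 464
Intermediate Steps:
T(r, o) = o**2
n(l) = 12 (n(l) = 7 - 1*(-5) = 7 + 5 = 12)
T(9, 4)*(w(-10) + n(-1)) = 4**2*(17 + 12) = 16*29 = 464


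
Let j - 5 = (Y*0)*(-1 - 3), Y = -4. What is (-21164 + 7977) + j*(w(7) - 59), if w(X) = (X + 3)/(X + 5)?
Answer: -80867/6 ≈ -13478.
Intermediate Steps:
w(X) = (3 + X)/(5 + X)
j = 5 (j = 5 + (-4*0)*(-1 - 3) = 5 + 0*(-4) = 5 + 0 = 5)
(-21164 + 7977) + j*(w(7) - 59) = (-21164 + 7977) + 5*((3 + 7)/(5 + 7) - 59) = -13187 + 5*(10/12 - 59) = -13187 + 5*((1/12)*10 - 59) = -13187 + 5*(5/6 - 59) = -13187 + 5*(-349/6) = -13187 - 1745/6 = -80867/6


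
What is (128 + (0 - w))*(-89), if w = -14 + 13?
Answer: -11481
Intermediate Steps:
w = -1
(128 + (0 - w))*(-89) = (128 + (0 - 1*(-1)))*(-89) = (128 + (0 + 1))*(-89) = (128 + 1)*(-89) = 129*(-89) = -11481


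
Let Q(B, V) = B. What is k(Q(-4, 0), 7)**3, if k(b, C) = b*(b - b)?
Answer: 0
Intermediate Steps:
k(b, C) = 0 (k(b, C) = b*0 = 0)
k(Q(-4, 0), 7)**3 = 0**3 = 0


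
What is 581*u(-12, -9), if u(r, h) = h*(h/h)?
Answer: -5229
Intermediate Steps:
u(r, h) = h (u(r, h) = h*1 = h)
581*u(-12, -9) = 581*(-9) = -5229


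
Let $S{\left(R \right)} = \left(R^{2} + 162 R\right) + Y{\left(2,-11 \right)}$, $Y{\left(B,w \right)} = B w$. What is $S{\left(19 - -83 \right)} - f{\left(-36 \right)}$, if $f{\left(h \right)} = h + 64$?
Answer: $26878$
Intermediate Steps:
$f{\left(h \right)} = 64 + h$
$S{\left(R \right)} = -22 + R^{2} + 162 R$ ($S{\left(R \right)} = \left(R^{2} + 162 R\right) + 2 \left(-11\right) = \left(R^{2} + 162 R\right) - 22 = -22 + R^{2} + 162 R$)
$S{\left(19 - -83 \right)} - f{\left(-36 \right)} = \left(-22 + \left(19 - -83\right)^{2} + 162 \left(19 - -83\right)\right) - \left(64 - 36\right) = \left(-22 + \left(19 + 83\right)^{2} + 162 \left(19 + 83\right)\right) - 28 = \left(-22 + 102^{2} + 162 \cdot 102\right) - 28 = \left(-22 + 10404 + 16524\right) - 28 = 26906 - 28 = 26878$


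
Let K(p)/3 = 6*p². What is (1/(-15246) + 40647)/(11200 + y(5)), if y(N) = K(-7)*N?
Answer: 619704161/237990060 ≈ 2.6039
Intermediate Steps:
K(p) = 18*p² (K(p) = 3*(6*p²) = 18*p²)
y(N) = 882*N (y(N) = (18*(-7)²)*N = (18*49)*N = 882*N)
(1/(-15246) + 40647)/(11200 + y(5)) = (1/(-15246) + 40647)/(11200 + 882*5) = (-1/15246 + 40647)/(11200 + 4410) = (619704161/15246)/15610 = (619704161/15246)*(1/15610) = 619704161/237990060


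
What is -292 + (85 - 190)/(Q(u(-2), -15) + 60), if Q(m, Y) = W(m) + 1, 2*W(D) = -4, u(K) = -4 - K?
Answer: -17333/59 ≈ -293.78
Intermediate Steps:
W(D) = -2 (W(D) = (½)*(-4) = -2)
Q(m, Y) = -1 (Q(m, Y) = -2 + 1 = -1)
-292 + (85 - 190)/(Q(u(-2), -15) + 60) = -292 + (85 - 190)/(-1 + 60) = -292 - 105/59 = -17333/59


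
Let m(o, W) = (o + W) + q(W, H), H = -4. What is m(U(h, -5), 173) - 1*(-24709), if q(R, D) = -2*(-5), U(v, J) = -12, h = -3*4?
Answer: 24880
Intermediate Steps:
h = -12
q(R, D) = 10
m(o, W) = 10 + W + o (m(o, W) = (o + W) + 10 = (W + o) + 10 = 10 + W + o)
m(U(h, -5), 173) - 1*(-24709) = (10 + 173 - 12) - 1*(-24709) = 171 + 24709 = 24880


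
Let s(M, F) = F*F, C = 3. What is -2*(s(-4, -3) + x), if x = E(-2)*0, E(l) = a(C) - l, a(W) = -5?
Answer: -18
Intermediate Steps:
s(M, F) = F**2
E(l) = -5 - l
x = 0 (x = (-5 - 1*(-2))*0 = (-5 + 2)*0 = -3*0 = 0)
-2*(s(-4, -3) + x) = -2*((-3)**2 + 0) = -2*(9 + 0) = -2*9 = -18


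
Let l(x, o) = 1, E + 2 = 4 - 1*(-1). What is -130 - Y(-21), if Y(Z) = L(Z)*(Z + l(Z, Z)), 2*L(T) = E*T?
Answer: -760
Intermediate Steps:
E = 3 (E = -2 + (4 - 1*(-1)) = -2 + (4 + 1) = -2 + 5 = 3)
L(T) = 3*T/2 (L(T) = (3*T)/2 = 3*T/2)
Y(Z) = 3*Z*(1 + Z)/2 (Y(Z) = (3*Z/2)*(Z + 1) = (3*Z/2)*(1 + Z) = 3*Z*(1 + Z)/2)
-130 - Y(-21) = -130 - 3*(-21)*(1 - 21)/2 = -130 - 3*(-21)*(-20)/2 = -130 - 1*630 = -130 - 630 = -760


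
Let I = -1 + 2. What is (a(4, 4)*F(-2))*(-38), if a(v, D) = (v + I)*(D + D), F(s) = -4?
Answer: 6080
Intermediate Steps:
I = 1
a(v, D) = 2*D*(1 + v) (a(v, D) = (v + 1)*(D + D) = (1 + v)*(2*D) = 2*D*(1 + v))
(a(4, 4)*F(-2))*(-38) = ((2*4*(1 + 4))*(-4))*(-38) = ((2*4*5)*(-4))*(-38) = (40*(-4))*(-38) = -160*(-38) = 6080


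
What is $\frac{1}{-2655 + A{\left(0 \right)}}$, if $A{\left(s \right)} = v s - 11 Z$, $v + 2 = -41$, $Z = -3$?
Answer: $- \frac{1}{2622} \approx -0.00038139$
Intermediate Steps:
$v = -43$ ($v = -2 - 41 = -43$)
$A{\left(s \right)} = 33 - 43 s$ ($A{\left(s \right)} = - 43 s - -33 = - 43 s + 33 = 33 - 43 s$)
$\frac{1}{-2655 + A{\left(0 \right)}} = \frac{1}{-2655 + \left(33 - 0\right)} = \frac{1}{-2655 + \left(33 + 0\right)} = \frac{1}{-2655 + 33} = \frac{1}{-2622} = - \frac{1}{2622}$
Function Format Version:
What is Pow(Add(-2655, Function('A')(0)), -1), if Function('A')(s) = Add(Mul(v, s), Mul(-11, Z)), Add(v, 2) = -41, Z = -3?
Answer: Rational(-1, 2622) ≈ -0.00038139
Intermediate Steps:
v = -43 (v = Add(-2, -41) = -43)
Function('A')(s) = Add(33, Mul(-43, s)) (Function('A')(s) = Add(Mul(-43, s), Mul(-11, -3)) = Add(Mul(-43, s), 33) = Add(33, Mul(-43, s)))
Pow(Add(-2655, Function('A')(0)), -1) = Pow(Add(-2655, Add(33, Mul(-43, 0))), -1) = Pow(Add(-2655, Add(33, 0)), -1) = Pow(Add(-2655, 33), -1) = Pow(-2622, -1) = Rational(-1, 2622)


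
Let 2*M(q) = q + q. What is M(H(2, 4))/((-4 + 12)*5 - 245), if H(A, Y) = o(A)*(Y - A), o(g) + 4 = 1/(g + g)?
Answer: 3/82 ≈ 0.036585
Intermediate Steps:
o(g) = -4 + 1/(2*g) (o(g) = -4 + 1/(g + g) = -4 + 1/(2*g))
H(A, Y) = (-4 + 1/(2*A))*(Y - A)
M(q) = q (M(q) = (q + q)/2 = (2*q)/2 = q)
M(H(2, 4))/((-4 + 12)*5 - 245) = ((1/2)*(-1 + 8*2)*(2 - 1*4)/2)/((-4 + 12)*5 - 245) = ((1/2)*(1/2)*(-1 + 16)*(2 - 4))/(8*5 - 245) = ((1/2)*(1/2)*15*(-2))/(40 - 245) = -15/2/(-205) = -15/2*(-1/205) = 3/82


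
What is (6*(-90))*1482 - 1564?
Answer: -801844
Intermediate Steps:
(6*(-90))*1482 - 1564 = -540*1482 - 1564 = -800280 - 1564 = -801844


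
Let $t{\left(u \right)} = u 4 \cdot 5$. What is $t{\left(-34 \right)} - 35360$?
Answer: $-36040$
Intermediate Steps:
$t{\left(u \right)} = 20 u$ ($t{\left(u \right)} = 4 u 5 = 20 u$)
$t{\left(-34 \right)} - 35360 = 20 \left(-34\right) - 35360 = -680 - 35360 = -36040$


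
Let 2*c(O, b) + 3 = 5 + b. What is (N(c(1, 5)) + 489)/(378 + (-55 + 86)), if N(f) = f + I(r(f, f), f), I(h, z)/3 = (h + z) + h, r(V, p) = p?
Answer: 524/409 ≈ 1.2812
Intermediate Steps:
I(h, z) = 3*z + 6*h (I(h, z) = 3*((h + z) + h) = 3*(z + 2*h) = 3*z + 6*h)
c(O, b) = 1 + b/2 (c(O, b) = -3/2 + (5 + b)/2 = -3/2 + (5/2 + b/2) = 1 + b/2)
N(f) = 10*f (N(f) = f + (3*f + 6*f) = f + 9*f = 10*f)
(N(c(1, 5)) + 489)/(378 + (-55 + 86)) = (10*(1 + (½)*5) + 489)/(378 + (-55 + 86)) = (10*(1 + 5/2) + 489)/(378 + 31) = (10*(7/2) + 489)/409 = (35 + 489)*(1/409) = 524*(1/409) = 524/409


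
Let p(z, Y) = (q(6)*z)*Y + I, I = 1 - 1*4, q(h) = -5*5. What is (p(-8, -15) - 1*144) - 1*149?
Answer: -3296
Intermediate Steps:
q(h) = -25
I = -3 (I = 1 - 4 = -3)
p(z, Y) = -3 - 25*Y*z (p(z, Y) = (-25*z)*Y - 3 = -25*Y*z - 3 = -3 - 25*Y*z)
(p(-8, -15) - 1*144) - 1*149 = ((-3 - 25*(-15)*(-8)) - 1*144) - 1*149 = ((-3 - 3000) - 144) - 149 = (-3003 - 144) - 149 = -3147 - 149 = -3296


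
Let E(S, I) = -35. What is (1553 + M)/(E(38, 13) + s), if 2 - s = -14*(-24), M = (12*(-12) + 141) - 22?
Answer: -1528/369 ≈ -4.1409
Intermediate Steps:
M = -25 (M = (-144 + 141) - 22 = -3 - 22 = -25)
s = -334 (s = 2 - (-14)*(-24) = 2 - 1*336 = 2 - 336 = -334)
(1553 + M)/(E(38, 13) + s) = (1553 - 25)/(-35 - 334) = 1528/(-369) = 1528*(-1/369) = -1528/369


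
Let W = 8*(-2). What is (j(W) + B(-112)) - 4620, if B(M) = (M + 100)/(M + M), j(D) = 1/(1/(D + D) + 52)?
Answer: -430244579/93128 ≈ -4619.9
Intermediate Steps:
W = -16
j(D) = 1/(52 + 1/(2*D)) (j(D) = 1/(1/(2*D) + 52) = 1/(52 + 1/(2*D)))
B(M) = (100 + M)/(2*M) (B(M) = (100 + M)/((2*M)) = (100 + M)*(1/(2*M)) = (100 + M)/(2*M))
(j(W) + B(-112)) - 4620 = (2*(-16)/(1 + 104*(-16)) + (½)*(100 - 112)/(-112)) - 4620 = (2*(-16)/(1 - 1664) + (½)*(-1/112)*(-12)) - 4620 = (2*(-16)/(-1663) + 3/56) - 4620 = (2*(-16)*(-1/1663) + 3/56) - 4620 = (32/1663 + 3/56) - 4620 = 6781/93128 - 4620 = -430244579/93128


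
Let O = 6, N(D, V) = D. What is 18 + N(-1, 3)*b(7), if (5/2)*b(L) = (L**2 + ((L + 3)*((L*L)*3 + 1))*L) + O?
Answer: -4148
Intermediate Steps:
b(L) = 12/5 + 2*L**2/5 + 2*L*(1 + 3*L**2)*(3 + L)/5 (b(L) = 2*((L**2 + ((L + 3)*((L*L)*3 + 1))*L) + 6)/5 = 2*((L**2 + ((3 + L)*(L**2*3 + 1))*L) + 6)/5 = 2*((L**2 + ((3 + L)*(3*L**2 + 1))*L) + 6)/5 = 2*((L**2 + ((3 + L)*(1 + 3*L**2))*L) + 6)/5 = 2*((L**2 + ((1 + 3*L**2)*(3 + L))*L) + 6)/5 = 2*((L**2 + L*(1 + 3*L**2)*(3 + L)) + 6)/5 = 2*(6 + L**2 + L*(1 + 3*L**2)*(3 + L))/5 = 12/5 + 2*L**2/5 + 2*L*(1 + 3*L**2)*(3 + L)/5)
18 + N(-1, 3)*b(7) = 18 - (12/5 + (4/5)*7**2 + (6/5)*7 + (6/5)*7**4 + (18/5)*7**3) = 18 - (12/5 + (4/5)*49 + 42/5 + (6/5)*2401 + (18/5)*343) = 18 - (12/5 + 196/5 + 42/5 + 14406/5 + 6174/5) = 18 - 1*4166 = 18 - 4166 = -4148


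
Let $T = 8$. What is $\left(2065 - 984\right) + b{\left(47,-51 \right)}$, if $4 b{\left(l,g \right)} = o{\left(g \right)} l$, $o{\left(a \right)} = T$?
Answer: $1175$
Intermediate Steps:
$o{\left(a \right)} = 8$
$b{\left(l,g \right)} = 2 l$ ($b{\left(l,g \right)} = \frac{8 l}{4} = 2 l$)
$\left(2065 - 984\right) + b{\left(47,-51 \right)} = \left(2065 - 984\right) + 2 \cdot 47 = 1081 + 94 = 1175$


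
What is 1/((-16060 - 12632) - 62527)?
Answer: -1/91219 ≈ -1.0963e-5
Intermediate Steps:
1/((-16060 - 12632) - 62527) = 1/(-28692 - 62527) = 1/(-91219) = -1/91219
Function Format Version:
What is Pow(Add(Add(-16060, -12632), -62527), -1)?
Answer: Rational(-1, 91219) ≈ -1.0963e-5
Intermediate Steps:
Pow(Add(Add(-16060, -12632), -62527), -1) = Pow(Add(-28692, -62527), -1) = Pow(-91219, -1) = Rational(-1, 91219)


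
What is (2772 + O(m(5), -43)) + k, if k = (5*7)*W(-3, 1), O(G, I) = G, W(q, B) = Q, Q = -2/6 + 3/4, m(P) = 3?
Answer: 33475/12 ≈ 2789.6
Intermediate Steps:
Q = 5/12 (Q = -2*1/6 + 3*(1/4) = -1/3 + 3/4 = 5/12 ≈ 0.41667)
W(q, B) = 5/12
k = 175/12 (k = (5*7)*(5/12) = 35*(5/12) = 175/12 ≈ 14.583)
(2772 + O(m(5), -43)) + k = (2772 + 3) + 175/12 = 2775 + 175/12 = 33475/12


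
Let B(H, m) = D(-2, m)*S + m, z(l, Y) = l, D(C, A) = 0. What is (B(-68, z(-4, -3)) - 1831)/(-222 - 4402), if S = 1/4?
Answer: 1835/4624 ≈ 0.39684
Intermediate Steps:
S = ¼ ≈ 0.25000
B(H, m) = m (B(H, m) = 0*(¼) + m = 0 + m = m)
(B(-68, z(-4, -3)) - 1831)/(-222 - 4402) = (-4 - 1831)/(-222 - 4402) = -1835/(-4624) = -1835*(-1/4624) = 1835/4624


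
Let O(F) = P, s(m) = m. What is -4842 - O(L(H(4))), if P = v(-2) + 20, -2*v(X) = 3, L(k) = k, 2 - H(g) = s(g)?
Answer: -9721/2 ≈ -4860.5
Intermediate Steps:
H(g) = 2 - g
v(X) = -3/2 (v(X) = -1/2*3 = -3/2)
P = 37/2 (P = -3/2 + 20 = 37/2 ≈ 18.500)
O(F) = 37/2
-4842 - O(L(H(4))) = -4842 - 1*37/2 = -4842 - 37/2 = -9721/2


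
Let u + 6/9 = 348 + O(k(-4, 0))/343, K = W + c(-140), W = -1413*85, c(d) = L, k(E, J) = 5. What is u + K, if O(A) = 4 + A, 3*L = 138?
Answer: -123183278/1029 ≈ -1.1971e+5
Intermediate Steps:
L = 46 (L = (1/3)*138 = 46)
c(d) = 46
W = -120105
K = -120059 (K = -120105 + 46 = -120059)
u = 357433/1029 (u = -2/3 + (348 + (4 + 5)/343) = -2/3 + (348 + (1/343)*9) = -2/3 + (348 + 9/343) = -2/3 + 119373/343 = 357433/1029 ≈ 347.36)
u + K = 357433/1029 - 120059 = -123183278/1029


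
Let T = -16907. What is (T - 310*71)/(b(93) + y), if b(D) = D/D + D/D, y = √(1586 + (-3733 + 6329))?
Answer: 38917/2089 - 38917*√4182/4178 ≈ -583.74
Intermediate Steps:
y = √4182 (y = √(1586 + 2596) = √4182 ≈ 64.668)
b(D) = 2 (b(D) = 1 + 1 = 2)
(T - 310*71)/(b(93) + y) = (-16907 - 310*71)/(2 + √4182) = (-16907 - 22010)/(2 + √4182) = -38917/(2 + √4182)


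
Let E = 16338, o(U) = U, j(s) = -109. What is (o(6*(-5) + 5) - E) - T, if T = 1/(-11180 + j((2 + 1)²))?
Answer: -184721906/11289 ≈ -16363.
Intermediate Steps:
T = -1/11289 (T = 1/(-11180 - 109) = 1/(-11289) = -1/11289 ≈ -8.8582e-5)
(o(6*(-5) + 5) - E) - T = ((6*(-5) + 5) - 1*16338) - 1*(-1/11289) = ((-30 + 5) - 16338) + 1/11289 = (-25 - 16338) + 1/11289 = -16363 + 1/11289 = -184721906/11289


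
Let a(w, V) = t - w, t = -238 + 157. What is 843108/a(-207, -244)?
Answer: 20074/3 ≈ 6691.3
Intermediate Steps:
t = -81
a(w, V) = -81 - w
843108/a(-207, -244) = 843108/(-81 - 1*(-207)) = 843108/(-81 + 207) = 843108/126 = 843108*(1/126) = 20074/3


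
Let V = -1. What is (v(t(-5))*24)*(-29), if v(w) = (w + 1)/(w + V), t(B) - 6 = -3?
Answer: -1392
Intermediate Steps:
t(B) = 3 (t(B) = 6 - 3 = 3)
v(w) = (1 + w)/(-1 + w) (v(w) = (w + 1)/(w - 1) = (1 + w)/(-1 + w))
(v(t(-5))*24)*(-29) = (((1 + 3)/(-1 + 3))*24)*(-29) = ((4/2)*24)*(-29) = (((1/2)*4)*24)*(-29) = (2*24)*(-29) = 48*(-29) = -1392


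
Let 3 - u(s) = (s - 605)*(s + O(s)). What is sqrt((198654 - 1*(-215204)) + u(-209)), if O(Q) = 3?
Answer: 3*sqrt(27353) ≈ 496.16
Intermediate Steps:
u(s) = 3 - (-605 + s)*(3 + s) (u(s) = 3 - (s - 605)*(s + 3) = 3 - (-605 + s)*(3 + s))
sqrt((198654 - 1*(-215204)) + u(-209)) = sqrt((198654 - 1*(-215204)) + (1818 - 1*(-209)**2 + 602*(-209))) = sqrt((198654 + 215204) + (1818 - 1*43681 - 125818)) = sqrt(413858 + (1818 - 43681 - 125818)) = sqrt(413858 - 167681) = sqrt(246177) = 3*sqrt(27353)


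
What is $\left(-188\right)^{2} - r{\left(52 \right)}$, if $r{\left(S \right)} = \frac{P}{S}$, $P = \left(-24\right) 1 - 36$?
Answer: $\frac{459487}{13} \approx 35345.0$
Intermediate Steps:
$P = -60$ ($P = -24 - 36 = -60$)
$r{\left(S \right)} = - \frac{60}{S}$
$\left(-188\right)^{2} - r{\left(52 \right)} = \left(-188\right)^{2} - - \frac{60}{52} = 35344 - \left(-60\right) \frac{1}{52} = 35344 - - \frac{15}{13} = 35344 + \frac{15}{13} = \frac{459487}{13}$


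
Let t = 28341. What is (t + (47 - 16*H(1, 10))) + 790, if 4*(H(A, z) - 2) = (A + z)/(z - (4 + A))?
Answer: 145686/5 ≈ 29137.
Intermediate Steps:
H(A, z) = 2 + (A + z)/(4*(-4 + z - A)) (H(A, z) = 2 + ((A + z)/(z - (4 + A)))/4 = 2 + ((A + z)/(z + (-4 - A)))/4 = 2 + ((A + z)/(-4 + z - A))/4 = 2 + (A + z)/(4*(-4 + z - A)))
(t + (47 - 16*H(1, 10))) + 790 = (28341 + (47 - 4*(32 - 9*10 + 7*1)/(4 + 1 - 1*10))) + 790 = (28341 + (47 - 4*(32 - 90 + 7)/(4 + 1 - 10))) + 790 = (28341 + (47 - 4*(-51)/(-5))) + 790 = (28341 + (47 - 4*(-1)*(-51)/5)) + 790 = (28341 + (47 - 16*51/20)) + 790 = (28341 + (47 - 204/5)) + 790 = (28341 + 31/5) + 790 = 141736/5 + 790 = 145686/5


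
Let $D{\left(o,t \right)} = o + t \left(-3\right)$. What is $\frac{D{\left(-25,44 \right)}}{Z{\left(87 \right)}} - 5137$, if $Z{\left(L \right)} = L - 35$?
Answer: $- \frac{267281}{52} \approx -5140.0$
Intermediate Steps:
$D{\left(o,t \right)} = o - 3 t$
$Z{\left(L \right)} = -35 + L$ ($Z{\left(L \right)} = L - 35 = -35 + L$)
$\frac{D{\left(-25,44 \right)}}{Z{\left(87 \right)}} - 5137 = \frac{-25 - 132}{-35 + 87} - 5137 = \frac{-25 - 132}{52} - 5137 = \left(-157\right) \frac{1}{52} - 5137 = - \frac{157}{52} - 5137 = - \frac{267281}{52}$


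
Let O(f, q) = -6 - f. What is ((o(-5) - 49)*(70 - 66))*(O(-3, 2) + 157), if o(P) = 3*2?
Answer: -26488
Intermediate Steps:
o(P) = 6
((o(-5) - 49)*(70 - 66))*(O(-3, 2) + 157) = ((6 - 49)*(70 - 66))*((-6 - 1*(-3)) + 157) = (-43*4)*((-6 + 3) + 157) = -172*(-3 + 157) = -172*154 = -26488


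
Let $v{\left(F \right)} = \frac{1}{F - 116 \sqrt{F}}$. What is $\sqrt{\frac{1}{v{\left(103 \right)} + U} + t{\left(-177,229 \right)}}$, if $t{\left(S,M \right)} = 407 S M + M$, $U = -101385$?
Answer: $\frac{\sqrt{344538702254422 - 388024206686872 \sqrt{103}}}{2 \sqrt{-5221327 + 5880330 \sqrt{103}}} \approx 4061.6 i$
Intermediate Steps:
$t{\left(S,M \right)} = M + 407 M S$ ($t{\left(S,M \right)} = 407 M S + M = M + 407 M S$)
$\sqrt{\frac{1}{v{\left(103 \right)} + U} + t{\left(-177,229 \right)}} = \sqrt{\frac{1}{\frac{1}{103 - 116 \sqrt{103}} - 101385} + 229 \left(1 + 407 \left(-177\right)\right)} = \sqrt{\frac{1}{-101385 + \frac{1}{103 - 116 \sqrt{103}}} + 229 \left(1 - 72039\right)} = \sqrt{\frac{1}{-101385 + \frac{1}{103 - 116 \sqrt{103}}} + 229 \left(-72038\right)} = \sqrt{\frac{1}{-101385 + \frac{1}{103 - 116 \sqrt{103}}} - 16496702} = \sqrt{-16496702 + \frac{1}{-101385 + \frac{1}{103 - 116 \sqrt{103}}}}$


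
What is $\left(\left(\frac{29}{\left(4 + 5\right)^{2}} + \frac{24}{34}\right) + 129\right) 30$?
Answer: $\frac{1790980}{459} \approx 3901.9$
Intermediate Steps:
$\left(\left(\frac{29}{\left(4 + 5\right)^{2}} + \frac{24}{34}\right) + 129\right) 30 = \left(\left(\frac{29}{9^{2}} + 24 \cdot \frac{1}{34}\right) + 129\right) 30 = \left(\left(\frac{29}{81} + \frac{12}{17}\right) + 129\right) 30 = \left(\frac{1465}{1377} + 129\right) 30 = \frac{179098}{1377} \cdot 30 = \frac{1790980}{459}$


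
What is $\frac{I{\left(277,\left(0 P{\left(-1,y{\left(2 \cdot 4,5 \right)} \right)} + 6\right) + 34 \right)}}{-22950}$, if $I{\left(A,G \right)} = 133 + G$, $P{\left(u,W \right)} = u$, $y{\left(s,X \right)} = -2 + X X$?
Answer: $- \frac{173}{22950} \approx -0.0075381$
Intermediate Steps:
$y{\left(s,X \right)} = -2 + X^{2}$
$\frac{I{\left(277,\left(0 P{\left(-1,y{\left(2 \cdot 4,5 \right)} \right)} + 6\right) + 34 \right)}}{-22950} = \frac{133 + \left(\left(0 \left(-1\right) + 6\right) + 34\right)}{-22950} = \left(133 + \left(\left(0 + 6\right) + 34\right)\right) \left(- \frac{1}{22950}\right) = \left(133 + \left(6 + 34\right)\right) \left(- \frac{1}{22950}\right) = \left(133 + 40\right) \left(- \frac{1}{22950}\right) = 173 \left(- \frac{1}{22950}\right) = - \frac{173}{22950}$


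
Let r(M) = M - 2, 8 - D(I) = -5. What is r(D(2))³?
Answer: 1331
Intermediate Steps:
D(I) = 13 (D(I) = 8 - 1*(-5) = 8 + 5 = 13)
r(M) = -2 + M
r(D(2))³ = (-2 + 13)³ = 11³ = 1331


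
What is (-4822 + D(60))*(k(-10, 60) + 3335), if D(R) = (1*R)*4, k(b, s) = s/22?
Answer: -168228130/11 ≈ -1.5293e+7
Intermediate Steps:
k(b, s) = s/22 (k(b, s) = s*(1/22) = s/22)
D(R) = 4*R (D(R) = R*4 = 4*R)
(-4822 + D(60))*(k(-10, 60) + 3335) = (-4822 + 4*60)*((1/22)*60 + 3335) = (-4822 + 240)*(30/11 + 3335) = -4582*36715/11 = -168228130/11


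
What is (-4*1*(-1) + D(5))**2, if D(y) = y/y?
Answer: 25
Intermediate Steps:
D(y) = 1
(-4*1*(-1) + D(5))**2 = (-4*1*(-1) + 1)**2 = (-4*(-1) + 1)**2 = (4 + 1)**2 = 5**2 = 25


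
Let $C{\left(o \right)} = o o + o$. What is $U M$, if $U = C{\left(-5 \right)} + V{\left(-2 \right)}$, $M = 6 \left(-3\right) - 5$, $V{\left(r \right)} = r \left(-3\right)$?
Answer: $-598$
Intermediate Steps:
$C{\left(o \right)} = o + o^{2}$ ($C{\left(o \right)} = o^{2} + o = o + o^{2}$)
$V{\left(r \right)} = - 3 r$
$M = -23$ ($M = -18 - 5 = -23$)
$U = 26$ ($U = - 5 \left(1 - 5\right) - -6 = \left(-5\right) \left(-4\right) + 6 = 20 + 6 = 26$)
$U M = 26 \left(-23\right) = -598$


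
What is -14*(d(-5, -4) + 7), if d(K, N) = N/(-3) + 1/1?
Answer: -392/3 ≈ -130.67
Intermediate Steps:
d(K, N) = 1 - N/3 (d(K, N) = N*(-⅓) + 1*1 = -N/3 + 1 = 1 - N/3)
-14*(d(-5, -4) + 7) = -14*((1 - ⅓*(-4)) + 7) = -14*((1 + 4/3) + 7) = -14*(7/3 + 7) = -14*28/3 = -392/3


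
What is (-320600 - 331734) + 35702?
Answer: -616632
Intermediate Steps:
(-320600 - 331734) + 35702 = -652334 + 35702 = -616632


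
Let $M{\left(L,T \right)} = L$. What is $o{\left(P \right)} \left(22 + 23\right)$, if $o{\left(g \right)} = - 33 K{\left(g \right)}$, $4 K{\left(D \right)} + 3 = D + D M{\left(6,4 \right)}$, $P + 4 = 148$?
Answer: $- \frac{1492425}{4} \approx -3.7311 \cdot 10^{5}$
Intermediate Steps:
$P = 144$ ($P = -4 + 148 = 144$)
$K{\left(D \right)} = - \frac{3}{4} + \frac{7 D}{4}$ ($K{\left(D \right)} = - \frac{3}{4} + \frac{D + D 6}{4} = - \frac{3}{4} + \frac{D + 6 D}{4} = - \frac{3}{4} + \frac{7 D}{4}$)
$o{\left(g \right)} = \frac{99}{4} - \frac{231 g}{4}$ ($o{\left(g \right)} = - 33 \left(- \frac{3}{4} + \frac{7 g}{4}\right) = \frac{99}{4} - \frac{231 g}{4}$)
$o{\left(P \right)} \left(22 + 23\right) = \left(\frac{99}{4} - 8316\right) \left(22 + 23\right) = \left(\frac{99}{4} - 8316\right) 45 = \left(- \frac{33165}{4}\right) 45 = - \frac{1492425}{4}$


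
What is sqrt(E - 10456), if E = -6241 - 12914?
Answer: I*sqrt(29611) ≈ 172.08*I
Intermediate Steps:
E = -19155
sqrt(E - 10456) = sqrt(-19155 - 10456) = sqrt(-29611) = I*sqrt(29611)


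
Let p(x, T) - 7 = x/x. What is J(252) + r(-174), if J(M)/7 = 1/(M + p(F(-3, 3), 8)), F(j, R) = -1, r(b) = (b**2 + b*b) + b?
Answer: 15698287/260 ≈ 60378.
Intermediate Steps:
r(b) = b + 2*b**2 (r(b) = (b**2 + b**2) + b = 2*b**2 + b = b + 2*b**2)
p(x, T) = 8 (p(x, T) = 7 + x/x = 7 + 1 = 8)
J(M) = 7/(8 + M) (J(M) = 7/(M + 8) = 7/(8 + M))
J(252) + r(-174) = 7/(8 + 252) - 174*(1 + 2*(-174)) = 7/260 - 174*(1 - 348) = 7*(1/260) - 174*(-347) = 7/260 + 60378 = 15698287/260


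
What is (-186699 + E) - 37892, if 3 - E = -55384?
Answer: -169204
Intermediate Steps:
E = 55387 (E = 3 - 1*(-55384) = 3 + 55384 = 55387)
(-186699 + E) - 37892 = (-186699 + 55387) - 37892 = -131312 - 37892 = -169204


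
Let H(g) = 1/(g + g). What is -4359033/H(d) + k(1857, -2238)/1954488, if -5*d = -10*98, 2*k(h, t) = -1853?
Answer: -6679427309043389/3908976 ≈ -1.7087e+9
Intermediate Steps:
k(h, t) = -1853/2 (k(h, t) = (½)*(-1853) = -1853/2)
d = 196 (d = -(-2)*98 = -⅕*(-980) = 196)
H(g) = 1/(2*g)
-4359033/H(d) + k(1857, -2238)/1954488 = -4359033/((½)/196) - 1853/2/1954488 = -4359033/((½)*(1/196)) - 1853/2*1/1954488 = -4359033/1/392 - 1853/3908976 = -4359033*392 - 1853/3908976 = -1708740936 - 1853/3908976 = -6679427309043389/3908976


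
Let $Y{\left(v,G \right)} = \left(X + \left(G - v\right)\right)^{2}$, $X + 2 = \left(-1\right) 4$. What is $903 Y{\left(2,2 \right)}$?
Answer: $32508$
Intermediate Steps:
$X = -6$ ($X = -2 - 4 = -6$)
$Y{\left(v,G \right)} = \left(-6 + G - v\right)^{2}$ ($Y{\left(v,G \right)} = \left(-6 + \left(G - v\right)\right)^{2} = \left(-6 + G - v\right)^{2}$)
$903 Y{\left(2,2 \right)} = 903 \left(6 + 2 - 2\right)^{2} = 903 \cdot 6^{2} = 903 \cdot 36 = 32508$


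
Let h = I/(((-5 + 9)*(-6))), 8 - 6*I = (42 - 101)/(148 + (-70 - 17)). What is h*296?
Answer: -20239/1098 ≈ -18.433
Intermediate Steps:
I = 547/366 (I = 4/3 - (42 - 101)/(6*(148 + (-70 - 17))) = 4/3 - (-59)/(6*(148 - 87)) = 4/3 - (-59)/(6*61) = 4/3 - 1/6*(-59/61) = 4/3 + 59/366 = 547/366 ≈ 1.4945)
h = -547/8784 (h = 547/(366*(((-5 + 9)*(-6)))) = 547/(366*((4*(-6)))) = (547/366)/(-24) = (547/366)*(-1/24) = -547/8784 ≈ -0.062272)
h*296 = -547/8784*296 = -20239/1098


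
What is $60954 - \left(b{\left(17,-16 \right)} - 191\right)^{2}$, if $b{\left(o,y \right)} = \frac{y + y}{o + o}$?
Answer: $\frac{6968537}{289} \approx 24113.0$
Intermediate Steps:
$b{\left(o,y \right)} = \frac{y}{o}$ ($b{\left(o,y \right)} = \frac{2 y}{2 o} = 2 y \frac{1}{2 o} = \frac{y}{o}$)
$60954 - \left(b{\left(17,-16 \right)} - 191\right)^{2} = 60954 - \left(- \frac{16}{17} - 191\right)^{2} = 60954 - \left(- \frac{3263}{17}\right)^{2} = 60954 - \frac{10647169}{289} = \frac{6968537}{289}$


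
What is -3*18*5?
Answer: -270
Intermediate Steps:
-3*18*5 = -54*5 = -270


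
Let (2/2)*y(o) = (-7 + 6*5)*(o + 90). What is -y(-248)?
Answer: 3634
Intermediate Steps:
y(o) = 2070 + 23*o (y(o) = (-7 + 6*5)*(o + 90) = (-7 + 30)*(90 + o) = 23*(90 + o) = 2070 + 23*o)
-y(-248) = -(2070 + 23*(-248)) = -(2070 - 5704) = -1*(-3634) = 3634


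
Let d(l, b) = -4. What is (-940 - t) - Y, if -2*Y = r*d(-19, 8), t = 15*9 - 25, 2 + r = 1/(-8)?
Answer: -4183/4 ≈ -1045.8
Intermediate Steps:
r = -17/8 (r = -2 + 1/(-8) = -2 - 1/8 = -17/8 ≈ -2.1250)
t = 110 (t = 135 - 25 = 110)
Y = -17/4 (Y = -(-17)*(-4)/16 = -1/2*17/2 = -17/4 ≈ -4.2500)
(-940 - t) - Y = (-940 - 1*110) - 1*(-17/4) = (-940 - 110) + 17/4 = -1050 + 17/4 = -4183/4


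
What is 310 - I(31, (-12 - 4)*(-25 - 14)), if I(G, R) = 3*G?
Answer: 217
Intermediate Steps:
310 - I(31, (-12 - 4)*(-25 - 14)) = 310 - 3*31 = 310 - 1*93 = 310 - 93 = 217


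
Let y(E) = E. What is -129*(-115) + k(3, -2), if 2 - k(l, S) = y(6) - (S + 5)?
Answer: 14834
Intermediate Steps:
k(l, S) = 1 + S (k(l, S) = 2 - (6 - (S + 5)) = 2 - (6 - (5 + S)) = 2 - (6 + (-5 - S)) = 2 - (1 - S) = 2 + (-1 + S) = 1 + S)
-129*(-115) + k(3, -2) = -129*(-115) + (1 - 2) = 14835 - 1 = 14834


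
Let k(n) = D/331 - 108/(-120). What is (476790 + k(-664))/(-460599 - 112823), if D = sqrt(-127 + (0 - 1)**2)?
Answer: -4767909/5734220 - 3*I*sqrt(14)/189802682 ≈ -0.83148 - 5.914e-8*I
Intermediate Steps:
D = 3*I*sqrt(14) (D = sqrt(-127 + (-1)**2) = sqrt(-127 + 1) = sqrt(-126) = 3*I*sqrt(14) ≈ 11.225*I)
k(n) = 9/10 + 3*I*sqrt(14)/331 (k(n) = (3*I*sqrt(14))/331 - 108/(-120) = (3*I*sqrt(14))*(1/331) - 108*(-1/120) = 3*I*sqrt(14)/331 + 9/10 = 9/10 + 3*I*sqrt(14)/331)
(476790 + k(-664))/(-460599 - 112823) = (476790 + (9/10 + 3*I*sqrt(14)/331))/(-460599 - 112823) = (4767909/10 + 3*I*sqrt(14)/331)/(-573422) = (4767909/10 + 3*I*sqrt(14)/331)*(-1/573422) = -4767909/5734220 - 3*I*sqrt(14)/189802682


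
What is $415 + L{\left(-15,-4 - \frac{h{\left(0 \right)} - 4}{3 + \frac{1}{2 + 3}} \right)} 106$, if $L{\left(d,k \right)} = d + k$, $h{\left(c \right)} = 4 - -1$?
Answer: $- \frac{13057}{8} \approx -1632.1$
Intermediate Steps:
$h{\left(c \right)} = 5$ ($h{\left(c \right)} = 4 + 1 = 5$)
$415 + L{\left(-15,-4 - \frac{h{\left(0 \right)} - 4}{3 + \frac{1}{2 + 3}} \right)} 106 = 415 + \left(-15 - \left(4 + \frac{5 - 4}{3 + \frac{1}{2 + 3}}\right)\right) 106 = 415 + \left(-15 - \left(4 + 1 \frac{1}{3 + \frac{1}{5}}\right)\right) 106 = 415 + \left(-15 - \left(4 + 1 \frac{1}{\frac{16}{5}}\right)\right) 106 = 415 + \left(-15 - \left(4 + 1 \cdot \frac{5}{16}\right)\right) 106 = 415 + \left(-15 - \frac{69}{16}\right) 106 = 415 - \frac{16377}{8} = - \frac{13057}{8}$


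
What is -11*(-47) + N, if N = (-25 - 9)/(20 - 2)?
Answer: 4636/9 ≈ 515.11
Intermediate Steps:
N = -17/9 (N = -34/18 = -34*1/18 = -17/9 ≈ -1.8889)
-11*(-47) + N = -11*(-47) - 17/9 = 517 - 17/9 = 4636/9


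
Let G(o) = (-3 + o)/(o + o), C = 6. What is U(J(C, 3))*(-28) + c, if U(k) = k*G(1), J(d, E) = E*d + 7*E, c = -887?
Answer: 205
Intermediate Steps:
G(o) = (-3 + o)/(2*o) (G(o) = (-3 + o)/((2*o)) = (-3 + o)*(1/(2*o)) = (-3 + o)/(2*o))
J(d, E) = 7*E + E*d
U(k) = -k (U(k) = k*((½)*(-3 + 1)/1) = k*((½)*1*(-2)) = k*(-1) = -k)
U(J(C, 3))*(-28) + c = -3*(7 + 6)*(-28) - 887 = -3*13*(-28) - 887 = -1*39*(-28) - 887 = -39*(-28) - 887 = 1092 - 887 = 205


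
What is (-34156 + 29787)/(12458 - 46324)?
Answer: 4369/33866 ≈ 0.12901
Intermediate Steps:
(-34156 + 29787)/(12458 - 46324) = -4369/(-33866) = -4369*(-1/33866) = 4369/33866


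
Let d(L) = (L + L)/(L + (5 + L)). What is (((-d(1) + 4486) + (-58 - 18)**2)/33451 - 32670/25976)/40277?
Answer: -2892000579/122491665659132 ≈ -2.3610e-5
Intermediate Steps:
d(L) = 2*L/(5 + 2*L) (d(L) = (2*L)/(5 + 2*L) = 2*L/(5 + 2*L))
(((-d(1) + 4486) + (-58 - 18)**2)/33451 - 32670/25976)/40277 = (((-2/(5 + 2*1) + 4486) + (-58 - 18)**2)/33451 - 32670/25976)/40277 = (((-2/(5 + 2) + 4486) + (-76)**2)*(1/33451) - 32670*1/25976)*(1/40277) = (((-2/7 + 4486) + 5776)*(1/33451) - 16335/12988)*(1/40277) = ((31400/7 + 5776)*(1/33451) - 16335/12988)*(1/40277) = ((71832/7)*(1/33451) - 16335/12988)*(1/40277) = (71832/234157 - 16335/12988)*(1/40277) = -2892000579/3041231116*1/40277 = -2892000579/122491665659132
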